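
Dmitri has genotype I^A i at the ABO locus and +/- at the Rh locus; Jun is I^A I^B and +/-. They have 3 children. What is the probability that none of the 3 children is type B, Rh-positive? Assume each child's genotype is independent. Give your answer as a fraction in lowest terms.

ABO cross I^A i × I^A I^B → 1/2 A, 1/4 B, 1/4 AB.
Rh cross +/- × +/- → 3/4 Rh+, 1/4 Rh-; so P(type B, Rh-positive) = 1/4 × 3/4 = 3/16 per child.
P(not type B, Rh-positive) = 13/16 for one child; (13/16)^3 = 2197/4096.

2197/4096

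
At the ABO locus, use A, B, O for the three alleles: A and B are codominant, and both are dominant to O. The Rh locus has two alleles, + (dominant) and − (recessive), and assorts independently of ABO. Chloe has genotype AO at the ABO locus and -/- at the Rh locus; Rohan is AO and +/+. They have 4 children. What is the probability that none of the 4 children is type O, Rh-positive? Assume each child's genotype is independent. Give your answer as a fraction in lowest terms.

81/256

ABO cross AO × AO → 1/4 O, 3/4 A.
Rh cross -/- × +/+ → 1 Rh+; so P(type O, Rh-positive) = 1/4 × 1 = 1/4 per child.
P(not type O, Rh-positive) = 3/4 for one child; (3/4)^4 = 81/256.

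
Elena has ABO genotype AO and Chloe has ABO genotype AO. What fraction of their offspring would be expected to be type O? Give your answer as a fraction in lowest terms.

1/4

ABO cross AO × AO → offspring phenotypes: 1/4 O, 3/4 A.
So P(type O) = 1/4.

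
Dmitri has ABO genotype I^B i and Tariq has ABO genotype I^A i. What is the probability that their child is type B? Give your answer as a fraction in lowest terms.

1/4

ABO cross I^B i × I^A i → offspring phenotypes: 1/4 O, 1/4 A, 1/4 B, 1/4 AB.
So P(type B) = 1/4.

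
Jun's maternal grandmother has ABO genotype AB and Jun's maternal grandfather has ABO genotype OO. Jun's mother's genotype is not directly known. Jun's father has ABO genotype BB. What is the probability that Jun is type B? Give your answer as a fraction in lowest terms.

Jun's mother's ABO genotype from AB × OO: 1/2 AO, 1/2 BO.
Crossing each possibility with the father BB and summing P(type B): 1/2·1/2 + 1/2·1 = 3/4.

3/4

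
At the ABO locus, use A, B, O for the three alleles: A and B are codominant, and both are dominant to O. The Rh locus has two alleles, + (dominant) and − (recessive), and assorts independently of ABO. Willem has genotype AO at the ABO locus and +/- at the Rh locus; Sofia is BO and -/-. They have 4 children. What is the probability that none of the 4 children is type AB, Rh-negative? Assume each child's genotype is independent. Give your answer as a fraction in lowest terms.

ABO cross AO × BO → 1/4 O, 1/4 A, 1/4 B, 1/4 AB.
Rh cross +/- × -/- → 1/2 Rh+, 1/2 Rh-; so P(type AB, Rh-negative) = 1/4 × 1/2 = 1/8 per child.
P(not type AB, Rh-negative) = 7/8 for one child; (7/8)^4 = 2401/4096.

2401/4096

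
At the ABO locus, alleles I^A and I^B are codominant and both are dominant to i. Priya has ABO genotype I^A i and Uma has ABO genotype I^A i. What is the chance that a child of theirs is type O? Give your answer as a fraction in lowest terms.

1/4

ABO cross I^A i × I^A i → offspring phenotypes: 1/4 O, 3/4 A.
So P(type O) = 1/4.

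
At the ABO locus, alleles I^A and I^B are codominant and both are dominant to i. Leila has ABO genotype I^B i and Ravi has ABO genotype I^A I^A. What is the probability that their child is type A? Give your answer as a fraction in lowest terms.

1/2

ABO cross I^B i × I^A I^A → offspring phenotypes: 1/2 A, 1/2 AB.
So P(type A) = 1/2.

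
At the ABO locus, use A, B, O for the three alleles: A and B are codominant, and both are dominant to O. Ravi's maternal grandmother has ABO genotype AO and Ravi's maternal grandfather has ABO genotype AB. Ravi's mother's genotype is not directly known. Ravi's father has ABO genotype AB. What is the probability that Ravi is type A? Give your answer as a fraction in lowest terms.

3/8

Ravi's mother's ABO genotype from AO × AB: 1/4 AA, 1/4 AB, 1/4 AO, 1/4 BO.
Crossing each possibility with the father AB and summing P(type A): 1/4·1/2 + 1/4·1/4 + 1/4·1/2 + 1/4·1/4 = 3/8.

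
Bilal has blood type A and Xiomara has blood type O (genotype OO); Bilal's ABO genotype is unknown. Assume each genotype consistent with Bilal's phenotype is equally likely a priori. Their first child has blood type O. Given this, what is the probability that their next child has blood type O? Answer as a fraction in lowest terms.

Possible genotypes: Bilal ∈ {AA, AO}; Xiomara ∈ {OO}.
Weight each parental genotype pair by prior × P(type-O child):
  AO × OO: posterior weight 1; P(next child type O) = 1/2.
Weighted sum = 1/2.

1/2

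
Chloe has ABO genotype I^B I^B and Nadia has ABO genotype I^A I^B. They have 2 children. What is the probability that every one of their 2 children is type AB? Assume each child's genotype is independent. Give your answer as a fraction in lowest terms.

ABO cross I^B I^B × I^A I^B → 1/2 B, 1/2 AB.
So P(type AB) = 1/2 per child.
All 2 independent: (1/2)^2 = 1/4.

1/4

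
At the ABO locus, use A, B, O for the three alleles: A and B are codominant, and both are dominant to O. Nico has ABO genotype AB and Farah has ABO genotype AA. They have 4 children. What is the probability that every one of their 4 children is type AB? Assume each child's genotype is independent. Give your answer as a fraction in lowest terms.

ABO cross AB × AA → 1/2 A, 1/2 AB.
So P(type AB) = 1/2 per child.
All 4 independent: (1/2)^4 = 1/16.

1/16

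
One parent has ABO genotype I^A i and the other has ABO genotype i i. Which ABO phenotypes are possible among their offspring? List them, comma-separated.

O, A

Gametes from I^A i × i i give offspring ABO genotypes I^A i, i i, i.e. phenotypes O, A.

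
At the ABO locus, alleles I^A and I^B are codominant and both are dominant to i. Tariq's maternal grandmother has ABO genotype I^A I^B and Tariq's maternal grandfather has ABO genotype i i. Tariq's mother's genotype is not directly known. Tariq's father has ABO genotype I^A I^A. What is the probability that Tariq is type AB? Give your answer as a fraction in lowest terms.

Tariq's mother's ABO genotype from I^A I^B × i i: 1/2 I^A i, 1/2 I^B i.
Crossing each possibility with the father I^A I^A and summing P(type AB): 1/2·0 + 1/2·1/2 = 1/4.

1/4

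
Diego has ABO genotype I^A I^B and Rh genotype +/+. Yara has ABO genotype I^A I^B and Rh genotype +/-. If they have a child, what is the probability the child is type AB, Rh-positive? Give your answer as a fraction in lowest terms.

1/2

ABO cross I^A I^B × I^A I^B → offspring phenotypes: 1/4 A, 1/4 B, 1/2 AB.
Rh cross +/+ × +/- → 1 Rh+.
Independent loci: P(type AB, Rh-positive) = 1/2 × 1 = 1/2.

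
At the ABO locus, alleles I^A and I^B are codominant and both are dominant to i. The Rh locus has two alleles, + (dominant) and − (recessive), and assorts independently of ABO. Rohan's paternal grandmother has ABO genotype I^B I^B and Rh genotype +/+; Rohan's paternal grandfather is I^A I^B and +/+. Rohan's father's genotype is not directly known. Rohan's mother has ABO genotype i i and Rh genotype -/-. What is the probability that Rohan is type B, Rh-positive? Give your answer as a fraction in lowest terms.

3/4

Rohan's father's ABO genotype from I^B I^B × I^A I^B: 1/2 I^A I^B, 1/2 I^B I^B.
Crossing each possibility with the mother i i and summing P(type B): 1/2·1/2 + 1/2·1 = 3/4.
Similarly for Rh via the father's Rh distribution: P(Rh+) = 1.
Independent loci: 3/4 × 1 = 3/4.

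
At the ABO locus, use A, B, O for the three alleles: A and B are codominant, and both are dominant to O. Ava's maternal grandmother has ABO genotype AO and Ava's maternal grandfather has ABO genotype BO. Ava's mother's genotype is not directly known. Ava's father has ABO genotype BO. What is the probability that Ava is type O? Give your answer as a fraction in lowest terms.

Ava's mother's ABO genotype from AO × BO: 1/4 AB, 1/4 AO, 1/4 BO, 1/4 OO.
Crossing each possibility with the father BO and summing P(type O): 1/4·0 + 1/4·1/4 + 1/4·1/4 + 1/4·1/2 = 1/4.

1/4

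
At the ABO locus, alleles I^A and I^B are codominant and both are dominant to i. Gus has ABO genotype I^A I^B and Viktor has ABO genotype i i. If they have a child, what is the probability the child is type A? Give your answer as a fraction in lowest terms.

1/2

ABO cross I^A I^B × i i → offspring phenotypes: 1/2 A, 1/2 B.
So P(type A) = 1/2.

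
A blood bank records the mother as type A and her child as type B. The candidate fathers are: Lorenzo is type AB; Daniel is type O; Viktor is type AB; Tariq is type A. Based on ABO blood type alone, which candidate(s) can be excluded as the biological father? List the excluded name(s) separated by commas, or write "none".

A candidate is excluded only if no genotype consistent with his phenotype could produce a type B child with a type A mother.
Daniel (type O): no genotype consistent with that phenotype can produce a type-B child with a type-A mother.
Tariq (type A): no genotype consistent with that phenotype can produce a type-B child with a type-A mother.

Daniel, Tariq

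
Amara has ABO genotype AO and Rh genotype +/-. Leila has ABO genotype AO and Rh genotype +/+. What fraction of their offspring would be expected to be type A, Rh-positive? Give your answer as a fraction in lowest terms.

3/4

ABO cross AO × AO → offspring phenotypes: 1/4 O, 3/4 A.
Rh cross +/- × +/+ → 1 Rh+.
Independent loci: P(type A, Rh-positive) = 3/4 × 1 = 3/4.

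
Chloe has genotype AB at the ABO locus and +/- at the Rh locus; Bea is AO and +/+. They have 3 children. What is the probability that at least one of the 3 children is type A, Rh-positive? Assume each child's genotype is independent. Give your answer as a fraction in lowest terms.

ABO cross AB × AO → 1/2 A, 1/4 B, 1/4 AB.
Rh cross +/- × +/+ → 1 Rh+; so P(type A, Rh-positive) = 1/2 × 1 = 1/2 per child.
P(none) = (1/2)^3 = 1/8; P(at least one) = 1 − 1/8 = 7/8.

7/8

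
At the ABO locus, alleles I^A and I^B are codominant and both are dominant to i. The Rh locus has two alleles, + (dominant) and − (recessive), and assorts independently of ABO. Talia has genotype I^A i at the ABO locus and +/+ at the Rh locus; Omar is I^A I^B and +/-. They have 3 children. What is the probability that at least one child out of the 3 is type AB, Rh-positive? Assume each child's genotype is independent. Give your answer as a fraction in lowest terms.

ABO cross I^A i × I^A I^B → 1/2 A, 1/4 B, 1/4 AB.
Rh cross +/+ × +/- → 1 Rh+; so P(type AB, Rh-positive) = 1/4 × 1 = 1/4 per child.
P(none) = (3/4)^3 = 27/64; P(at least one) = 1 − 27/64 = 37/64.

37/64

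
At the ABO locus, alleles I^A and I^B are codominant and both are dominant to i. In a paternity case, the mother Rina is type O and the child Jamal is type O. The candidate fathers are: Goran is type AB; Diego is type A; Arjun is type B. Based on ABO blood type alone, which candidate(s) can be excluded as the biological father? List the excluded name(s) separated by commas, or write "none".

A candidate is excluded only if no genotype consistent with his phenotype could produce a type O child with a type O mother.
Goran (type AB): no genotype consistent with that phenotype can produce a type-O child with a type-O mother.

Goran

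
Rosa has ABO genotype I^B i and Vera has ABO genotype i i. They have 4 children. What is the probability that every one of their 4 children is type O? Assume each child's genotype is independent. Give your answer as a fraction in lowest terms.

ABO cross I^B i × i i → 1/2 O, 1/2 B.
So P(type O) = 1/2 per child.
All 4 independent: (1/2)^4 = 1/16.

1/16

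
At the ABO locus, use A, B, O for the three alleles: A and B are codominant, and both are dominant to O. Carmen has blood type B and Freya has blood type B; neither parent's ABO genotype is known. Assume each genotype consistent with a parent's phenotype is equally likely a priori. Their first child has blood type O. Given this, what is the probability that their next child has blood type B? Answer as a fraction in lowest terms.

3/4

Possible genotypes: Carmen ∈ {BB, BO}; Freya ∈ {BB, BO}.
Weight each parental genotype pair by prior × P(type-O child):
  BO × BO: posterior weight 1; P(next child type B) = 3/4.
Weighted sum = 3/4.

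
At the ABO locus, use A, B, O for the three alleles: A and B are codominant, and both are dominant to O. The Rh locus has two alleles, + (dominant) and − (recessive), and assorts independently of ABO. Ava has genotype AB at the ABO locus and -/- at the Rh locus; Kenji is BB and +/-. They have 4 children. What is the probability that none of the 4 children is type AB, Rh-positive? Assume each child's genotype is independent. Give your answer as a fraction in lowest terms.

81/256

ABO cross AB × BB → 1/2 B, 1/2 AB.
Rh cross -/- × +/- → 1/2 Rh+, 1/2 Rh-; so P(type AB, Rh-positive) = 1/2 × 1/2 = 1/4 per child.
P(not type AB, Rh-positive) = 3/4 for one child; (3/4)^4 = 81/256.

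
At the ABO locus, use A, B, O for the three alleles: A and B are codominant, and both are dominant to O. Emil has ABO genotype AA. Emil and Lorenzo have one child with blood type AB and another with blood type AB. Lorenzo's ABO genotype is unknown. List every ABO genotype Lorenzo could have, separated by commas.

AB, BB, BO

For each candidate genotype of Lorenzo, check whether crossing it with AA can produce every observed child phenotype.
  AA → possible child types {A} ✗
  AB → possible child types {A, AB} ✓
  AO → possible child types {A} ✗
  BB → possible child types {AB} ✓
  BO → possible child types {A, AB} ✓
  OO → possible child types {A} ✗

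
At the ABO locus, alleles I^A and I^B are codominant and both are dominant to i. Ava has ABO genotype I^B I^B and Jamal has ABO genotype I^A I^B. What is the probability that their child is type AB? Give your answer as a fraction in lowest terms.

1/2

ABO cross I^B I^B × I^A I^B → offspring phenotypes: 1/2 B, 1/2 AB.
So P(type AB) = 1/2.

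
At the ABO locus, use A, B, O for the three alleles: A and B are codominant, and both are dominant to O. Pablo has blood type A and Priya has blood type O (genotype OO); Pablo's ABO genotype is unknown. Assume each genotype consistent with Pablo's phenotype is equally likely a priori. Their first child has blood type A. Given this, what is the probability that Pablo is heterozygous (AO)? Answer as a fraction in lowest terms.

1/3

Possible genotypes: Pablo ∈ {AA, AO}; Priya ∈ {OO}.
Weight each parental genotype pair by prior × P(type-A child):
  AA × OO: posterior weight 2/3.
  AO × OO: posterior weight 1/3.
Sum the posterior weight over pairs where Pablo is AO: 1/3.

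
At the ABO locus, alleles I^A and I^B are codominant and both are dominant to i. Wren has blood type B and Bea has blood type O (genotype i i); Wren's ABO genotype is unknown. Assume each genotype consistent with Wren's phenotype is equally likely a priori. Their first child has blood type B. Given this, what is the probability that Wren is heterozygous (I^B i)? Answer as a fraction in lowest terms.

1/3

Possible genotypes: Wren ∈ {I^B I^B, I^B i}; Bea ∈ {i i}.
Weight each parental genotype pair by prior × P(type-B child):
  I^B I^B × i i: posterior weight 2/3.
  I^B i × i i: posterior weight 1/3.
Sum the posterior weight over pairs where Wren is I^B i: 1/3.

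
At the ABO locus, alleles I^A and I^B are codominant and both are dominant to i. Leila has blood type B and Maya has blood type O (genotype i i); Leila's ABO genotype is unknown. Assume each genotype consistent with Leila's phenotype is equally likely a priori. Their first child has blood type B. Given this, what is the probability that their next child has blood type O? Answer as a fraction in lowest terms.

Possible genotypes: Leila ∈ {I^B I^B, I^B i}; Maya ∈ {i i}.
Weight each parental genotype pair by prior × P(type-B child):
  I^B I^B × i i: posterior weight 2/3; P(next child type O) = 0.
  I^B i × i i: posterior weight 1/3; P(next child type O) = 1/2.
Weighted sum = 1/6.

1/6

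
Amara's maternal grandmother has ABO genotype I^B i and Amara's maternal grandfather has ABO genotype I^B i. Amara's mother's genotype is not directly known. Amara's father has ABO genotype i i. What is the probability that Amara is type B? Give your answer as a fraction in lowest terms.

Amara's mother's ABO genotype from I^B i × I^B i: 1/4 I^B I^B, 1/2 I^B i, 1/4 i i.
Crossing each possibility with the father i i and summing P(type B): 1/4·1 + 1/2·1/2 + 1/4·0 = 1/2.

1/2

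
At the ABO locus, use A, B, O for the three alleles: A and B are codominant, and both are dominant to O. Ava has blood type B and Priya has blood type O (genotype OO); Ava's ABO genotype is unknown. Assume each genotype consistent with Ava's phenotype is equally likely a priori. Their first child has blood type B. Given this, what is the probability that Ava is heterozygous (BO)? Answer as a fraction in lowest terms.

Possible genotypes: Ava ∈ {BB, BO}; Priya ∈ {OO}.
Weight each parental genotype pair by prior × P(type-B child):
  BB × OO: posterior weight 2/3.
  BO × OO: posterior weight 1/3.
Sum the posterior weight over pairs where Ava is BO: 1/3.

1/3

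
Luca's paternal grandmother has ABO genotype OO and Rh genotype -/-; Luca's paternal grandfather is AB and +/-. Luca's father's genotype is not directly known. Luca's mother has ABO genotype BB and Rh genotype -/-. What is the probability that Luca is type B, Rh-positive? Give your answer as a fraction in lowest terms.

Luca's father's ABO genotype from OO × AB: 1/2 AO, 1/2 BO.
Crossing each possibility with the mother BB and summing P(type B): 1/2·1/2 + 1/2·1 = 3/4.
Similarly for Rh via the father's Rh distribution: P(Rh+) = 1/4.
Independent loci: 3/4 × 1/4 = 3/16.

3/16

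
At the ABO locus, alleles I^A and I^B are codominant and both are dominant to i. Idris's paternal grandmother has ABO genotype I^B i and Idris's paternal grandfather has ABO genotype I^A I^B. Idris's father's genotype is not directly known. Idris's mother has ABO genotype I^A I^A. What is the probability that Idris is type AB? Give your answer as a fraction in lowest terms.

1/2

Idris's father's ABO genotype from I^B i × I^A I^B: 1/4 I^A I^B, 1/4 I^A i, 1/4 I^B I^B, 1/4 I^B i.
Crossing each possibility with the mother I^A I^A and summing P(type AB): 1/4·1/2 + 1/4·0 + 1/4·1 + 1/4·1/2 = 1/2.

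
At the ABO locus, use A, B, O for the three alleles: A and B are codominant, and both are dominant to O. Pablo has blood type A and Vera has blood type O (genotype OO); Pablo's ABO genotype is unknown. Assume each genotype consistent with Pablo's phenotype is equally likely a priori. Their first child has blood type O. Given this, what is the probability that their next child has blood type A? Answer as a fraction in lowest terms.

Possible genotypes: Pablo ∈ {AA, AO}; Vera ∈ {OO}.
Weight each parental genotype pair by prior × P(type-O child):
  AO × OO: posterior weight 1; P(next child type A) = 1/2.
Weighted sum = 1/2.

1/2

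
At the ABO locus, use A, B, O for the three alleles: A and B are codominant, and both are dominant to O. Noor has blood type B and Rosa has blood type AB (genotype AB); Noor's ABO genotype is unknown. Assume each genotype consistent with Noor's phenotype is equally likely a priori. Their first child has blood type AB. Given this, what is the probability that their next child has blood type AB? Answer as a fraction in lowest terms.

Possible genotypes: Noor ∈ {BB, BO}; Rosa ∈ {AB}.
Weight each parental genotype pair by prior × P(type-AB child):
  BB × AB: posterior weight 2/3; P(next child type AB) = 1/2.
  BO × AB: posterior weight 1/3; P(next child type AB) = 1/4.
Weighted sum = 5/12.

5/12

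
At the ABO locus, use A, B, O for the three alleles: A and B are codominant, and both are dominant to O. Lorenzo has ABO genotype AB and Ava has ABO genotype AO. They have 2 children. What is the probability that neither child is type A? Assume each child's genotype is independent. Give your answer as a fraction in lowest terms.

1/4

ABO cross AB × AO → 1/2 A, 1/4 B, 1/4 AB.
So P(type A) = 1/2 per child.
P(not type A) = 1/2 for one child; (1/2)^2 = 1/4.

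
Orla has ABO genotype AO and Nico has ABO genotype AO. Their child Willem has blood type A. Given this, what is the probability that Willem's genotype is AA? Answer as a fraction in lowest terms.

1/3

Cross AO × AO → 1/4 AA, 1/2 AO, 1/4 OO.
Type-A genotypes among offspring: AA (1/4), AO (1/2); total 3/4.
P(AA | type A) = (1/4) / (3/4) = 1/3.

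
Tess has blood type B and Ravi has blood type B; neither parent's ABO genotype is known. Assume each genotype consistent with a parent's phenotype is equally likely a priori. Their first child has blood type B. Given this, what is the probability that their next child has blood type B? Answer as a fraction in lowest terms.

19/20

Possible genotypes: Tess ∈ {BB, BO}; Ravi ∈ {BB, BO}.
Weight each parental genotype pair by prior × P(type-B child):
  BB × BB: posterior weight 4/15; P(next child type B) = 1.
  BB × BO: posterior weight 4/15; P(next child type B) = 1.
  BO × BB: posterior weight 4/15; P(next child type B) = 1.
  BO × BO: posterior weight 1/5; P(next child type B) = 3/4.
Weighted sum = 19/20.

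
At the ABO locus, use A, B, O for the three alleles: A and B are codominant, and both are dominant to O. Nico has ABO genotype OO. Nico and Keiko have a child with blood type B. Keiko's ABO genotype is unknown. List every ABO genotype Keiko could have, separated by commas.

AB, BB, BO

For each candidate genotype of Keiko, check whether crossing it with OO can produce every observed child phenotype.
  AA → possible child types {A} ✗
  AB → possible child types {A, B} ✓
  AO → possible child types {O, A} ✗
  BB → possible child types {B} ✓
  BO → possible child types {O, B} ✓
  OO → possible child types {O} ✗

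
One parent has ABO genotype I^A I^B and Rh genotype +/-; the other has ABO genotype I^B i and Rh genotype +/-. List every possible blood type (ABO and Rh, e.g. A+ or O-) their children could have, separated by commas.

A+, A-, B+, B-, AB+, AB-

Gametes from I^A I^B × I^B i give offspring ABO genotypes I^A I^B, I^A i, I^B I^B, I^B i, i.e. phenotypes A, B, AB.
Rh cross +/- × +/- → phenotypes Rh+, Rh-.
Combining independently: A+, A-, B+, B-, AB+, AB-.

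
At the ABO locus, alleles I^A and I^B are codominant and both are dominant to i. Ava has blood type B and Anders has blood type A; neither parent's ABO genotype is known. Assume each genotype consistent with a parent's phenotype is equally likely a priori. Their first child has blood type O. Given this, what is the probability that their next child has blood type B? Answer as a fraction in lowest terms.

Possible genotypes: Ava ∈ {I^B I^B, I^B i}; Anders ∈ {I^A I^A, I^A i}.
Weight each parental genotype pair by prior × P(type-O child):
  I^B i × I^A i: posterior weight 1; P(next child type B) = 1/4.
Weighted sum = 1/4.

1/4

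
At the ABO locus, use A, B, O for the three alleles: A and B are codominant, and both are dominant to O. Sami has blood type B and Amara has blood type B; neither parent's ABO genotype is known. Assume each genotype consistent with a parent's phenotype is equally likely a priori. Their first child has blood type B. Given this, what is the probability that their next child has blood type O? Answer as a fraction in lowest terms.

Possible genotypes: Sami ∈ {BB, BO}; Amara ∈ {BB, BO}.
Weight each parental genotype pair by prior × P(type-B child):
  BB × BB: posterior weight 4/15; P(next child type O) = 0.
  BB × BO: posterior weight 4/15; P(next child type O) = 0.
  BO × BB: posterior weight 4/15; P(next child type O) = 0.
  BO × BO: posterior weight 1/5; P(next child type O) = 1/4.
Weighted sum = 1/20.

1/20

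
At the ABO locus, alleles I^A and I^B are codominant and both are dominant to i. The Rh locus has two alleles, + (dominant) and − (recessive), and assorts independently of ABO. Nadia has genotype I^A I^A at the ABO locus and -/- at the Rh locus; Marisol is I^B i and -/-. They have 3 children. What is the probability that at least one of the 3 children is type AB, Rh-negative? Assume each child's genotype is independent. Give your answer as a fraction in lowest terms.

7/8

ABO cross I^A I^A × I^B i → 1/2 A, 1/2 AB.
Rh cross -/- × -/- → 1 Rh-; so P(type AB, Rh-negative) = 1/2 × 1 = 1/2 per child.
P(none) = (1/2)^3 = 1/8; P(at least one) = 1 − 1/8 = 7/8.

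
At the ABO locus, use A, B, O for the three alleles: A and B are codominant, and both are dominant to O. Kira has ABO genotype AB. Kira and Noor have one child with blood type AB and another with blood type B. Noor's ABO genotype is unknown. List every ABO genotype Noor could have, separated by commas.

AB, AO, BB, BO

For each candidate genotype of Noor, check whether crossing it with AB can produce every observed child phenotype.
  AA → possible child types {A, AB} ✗
  AB → possible child types {A, B, AB} ✓
  AO → possible child types {A, B, AB} ✓
  BB → possible child types {B, AB} ✓
  BO → possible child types {A, B, AB} ✓
  OO → possible child types {A, B} ✗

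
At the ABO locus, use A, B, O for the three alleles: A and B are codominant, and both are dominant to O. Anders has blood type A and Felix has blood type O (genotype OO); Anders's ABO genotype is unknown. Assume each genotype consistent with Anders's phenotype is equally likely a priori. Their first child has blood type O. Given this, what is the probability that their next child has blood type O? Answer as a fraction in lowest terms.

1/2

Possible genotypes: Anders ∈ {AA, AO}; Felix ∈ {OO}.
Weight each parental genotype pair by prior × P(type-O child):
  AO × OO: posterior weight 1; P(next child type O) = 1/2.
Weighted sum = 1/2.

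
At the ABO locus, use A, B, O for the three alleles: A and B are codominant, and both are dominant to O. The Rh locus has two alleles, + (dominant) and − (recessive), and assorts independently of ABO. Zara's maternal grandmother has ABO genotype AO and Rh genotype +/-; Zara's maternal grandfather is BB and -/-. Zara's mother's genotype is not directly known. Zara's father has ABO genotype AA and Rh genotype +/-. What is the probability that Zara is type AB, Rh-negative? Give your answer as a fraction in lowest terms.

3/16

Zara's mother's ABO genotype from AO × BB: 1/2 AB, 1/2 BO.
Crossing each possibility with the father AA and summing P(type AB): 1/2·1/2 + 1/2·1/2 = 1/2.
Similarly for Rh via the mother's Rh distribution: P(Rh-) = 3/8.
Independent loci: 1/2 × 3/8 = 3/16.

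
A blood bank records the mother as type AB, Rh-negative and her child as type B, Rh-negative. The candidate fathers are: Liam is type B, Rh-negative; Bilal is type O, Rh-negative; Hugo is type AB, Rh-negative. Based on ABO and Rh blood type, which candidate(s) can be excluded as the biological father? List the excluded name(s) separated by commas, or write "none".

none

A candidate is excluded only if no genotype consistent with his phenotype could produce a type B, Rh-negative child with a type AB, Rh-negative mother.
Every candidate has at least one consistent genotype combination, so none can be excluded.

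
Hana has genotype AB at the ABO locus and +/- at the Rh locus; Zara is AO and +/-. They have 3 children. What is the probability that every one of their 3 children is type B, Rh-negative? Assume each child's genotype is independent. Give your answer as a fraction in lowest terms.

ABO cross AB × AO → 1/2 A, 1/4 B, 1/4 AB.
Rh cross +/- × +/- → 3/4 Rh+, 1/4 Rh-; so P(type B, Rh-negative) = 1/4 × 1/4 = 1/16 per child.
All 3 independent: (1/16)^3 = 1/4096.

1/4096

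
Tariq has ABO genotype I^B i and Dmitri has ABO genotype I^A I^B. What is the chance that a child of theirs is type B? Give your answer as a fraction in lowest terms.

1/2

ABO cross I^B i × I^A I^B → offspring phenotypes: 1/4 A, 1/2 B, 1/4 AB.
So P(type B) = 1/2.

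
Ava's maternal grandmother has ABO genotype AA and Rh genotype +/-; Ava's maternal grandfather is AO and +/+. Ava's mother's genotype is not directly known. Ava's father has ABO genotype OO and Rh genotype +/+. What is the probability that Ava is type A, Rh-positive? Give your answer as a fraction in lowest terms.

Ava's mother's ABO genotype from AA × AO: 1/2 AA, 1/2 AO.
Crossing each possibility with the father OO and summing P(type A): 1/2·1 + 1/2·1/2 = 3/4.
Similarly for Rh via the mother's Rh distribution: P(Rh+) = 1.
Independent loci: 3/4 × 1 = 3/4.

3/4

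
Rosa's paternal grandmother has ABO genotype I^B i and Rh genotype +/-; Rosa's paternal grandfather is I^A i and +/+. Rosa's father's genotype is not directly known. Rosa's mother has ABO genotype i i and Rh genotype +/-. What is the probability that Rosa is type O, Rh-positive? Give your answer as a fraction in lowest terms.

Rosa's father's ABO genotype from I^B i × I^A i: 1/4 I^A I^B, 1/4 I^A i, 1/4 I^B i, 1/4 i i.
Crossing each possibility with the mother i i and summing P(type O): 1/4·0 + 1/4·1/2 + 1/4·1/2 + 1/4·1 = 1/2.
Similarly for Rh via the father's Rh distribution: P(Rh+) = 7/8.
Independent loci: 1/2 × 7/8 = 7/16.

7/16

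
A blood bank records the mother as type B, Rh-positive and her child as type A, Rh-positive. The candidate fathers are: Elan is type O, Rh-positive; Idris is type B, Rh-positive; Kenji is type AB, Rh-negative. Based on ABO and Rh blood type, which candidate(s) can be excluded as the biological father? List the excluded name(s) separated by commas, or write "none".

Elan, Idris

A candidate is excluded only if no genotype consistent with his phenotype could produce a type A, Rh-positive child with a type B, Rh-positive mother.
Elan (type O, Rh+): no genotype consistent with that phenotype can produce a type-A Rh+ child with a type-B mother.
Idris (type B, Rh+): no genotype consistent with that phenotype can produce a type-A Rh+ child with a type-B mother.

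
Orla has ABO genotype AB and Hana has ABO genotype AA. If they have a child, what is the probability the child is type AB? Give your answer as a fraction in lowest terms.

1/2

ABO cross AB × AA → offspring phenotypes: 1/2 A, 1/2 AB.
So P(type AB) = 1/2.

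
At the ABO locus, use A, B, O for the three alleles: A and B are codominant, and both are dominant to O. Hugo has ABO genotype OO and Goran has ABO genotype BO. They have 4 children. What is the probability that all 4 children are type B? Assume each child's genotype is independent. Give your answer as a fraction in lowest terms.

ABO cross OO × BO → 1/2 O, 1/2 B.
So P(type B) = 1/2 per child.
All 4 independent: (1/2)^4 = 1/16.

1/16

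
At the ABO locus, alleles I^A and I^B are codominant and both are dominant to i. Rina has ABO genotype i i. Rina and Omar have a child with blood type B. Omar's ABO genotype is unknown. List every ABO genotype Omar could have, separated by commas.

I^A I^B, I^B I^B, I^B i

For each candidate genotype of Omar, check whether crossing it with i i can produce every observed child phenotype.
  I^A I^A → possible child types {A} ✗
  I^A I^B → possible child types {A, B} ✓
  I^A i → possible child types {O, A} ✗
  I^B I^B → possible child types {B} ✓
  I^B i → possible child types {O, B} ✓
  i i → possible child types {O} ✗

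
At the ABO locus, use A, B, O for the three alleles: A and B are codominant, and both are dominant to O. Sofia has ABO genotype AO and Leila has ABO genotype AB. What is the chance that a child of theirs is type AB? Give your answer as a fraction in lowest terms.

1/4

ABO cross AO × AB → offspring phenotypes: 1/2 A, 1/4 B, 1/4 AB.
So P(type AB) = 1/4.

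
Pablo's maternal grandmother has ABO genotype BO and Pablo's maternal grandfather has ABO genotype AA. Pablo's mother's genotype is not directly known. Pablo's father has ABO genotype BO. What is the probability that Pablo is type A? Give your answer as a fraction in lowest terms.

Pablo's mother's ABO genotype from BO × AA: 1/2 AB, 1/2 AO.
Crossing each possibility with the father BO and summing P(type A): 1/2·1/4 + 1/2·1/4 = 1/4.

1/4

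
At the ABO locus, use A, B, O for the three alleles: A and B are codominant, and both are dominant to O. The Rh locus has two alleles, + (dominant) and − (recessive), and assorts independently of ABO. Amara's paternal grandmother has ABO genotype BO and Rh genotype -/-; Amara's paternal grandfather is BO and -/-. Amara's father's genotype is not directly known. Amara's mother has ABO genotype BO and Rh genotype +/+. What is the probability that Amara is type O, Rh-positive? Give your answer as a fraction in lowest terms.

1/4

Amara's father's ABO genotype from BO × BO: 1/4 BB, 1/2 BO, 1/4 OO.
Crossing each possibility with the mother BO and summing P(type O): 1/4·0 + 1/2·1/4 + 1/4·1/2 = 1/4.
Similarly for Rh via the father's Rh distribution: P(Rh+) = 1.
Independent loci: 1/4 × 1 = 1/4.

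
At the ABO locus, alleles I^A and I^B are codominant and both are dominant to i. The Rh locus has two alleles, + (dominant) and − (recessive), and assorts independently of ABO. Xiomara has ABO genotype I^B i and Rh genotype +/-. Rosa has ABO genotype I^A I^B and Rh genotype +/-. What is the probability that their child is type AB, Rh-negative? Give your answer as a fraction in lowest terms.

ABO cross I^B i × I^A I^B → offspring phenotypes: 1/4 A, 1/2 B, 1/4 AB.
Rh cross +/- × +/- → 3/4 Rh+, 1/4 Rh-.
Independent loci: P(type AB, Rh-negative) = 1/4 × 1/4 = 1/16.

1/16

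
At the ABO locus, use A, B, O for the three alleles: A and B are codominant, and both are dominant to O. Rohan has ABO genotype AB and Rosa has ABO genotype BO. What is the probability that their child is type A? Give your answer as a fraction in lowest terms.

1/4

ABO cross AB × BO → offspring phenotypes: 1/4 A, 1/2 B, 1/4 AB.
So P(type A) = 1/4.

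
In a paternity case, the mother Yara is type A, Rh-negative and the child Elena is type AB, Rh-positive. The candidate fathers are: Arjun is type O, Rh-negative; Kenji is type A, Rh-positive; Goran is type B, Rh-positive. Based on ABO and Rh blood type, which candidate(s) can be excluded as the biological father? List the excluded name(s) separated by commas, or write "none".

Arjun, Kenji

A candidate is excluded only if no genotype consistent with his phenotype could produce a type AB, Rh-positive child with a type A, Rh-negative mother.
Arjun (type O, Rh-): no genotype consistent with that phenotype can produce a type-AB Rh+ child with a type-A mother.
Kenji (type A, Rh+): no genotype consistent with that phenotype can produce a type-AB Rh+ child with a type-A mother.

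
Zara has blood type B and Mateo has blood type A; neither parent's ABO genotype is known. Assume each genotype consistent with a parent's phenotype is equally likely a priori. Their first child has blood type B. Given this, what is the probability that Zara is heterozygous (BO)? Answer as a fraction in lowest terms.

1/3

Possible genotypes: Zara ∈ {BB, BO}; Mateo ∈ {AA, AO}.
Weight each parental genotype pair by prior × P(type-B child):
  BB × AO: posterior weight 2/3.
  BO × AO: posterior weight 1/3.
Sum the posterior weight over pairs where Zara is BO: 1/3.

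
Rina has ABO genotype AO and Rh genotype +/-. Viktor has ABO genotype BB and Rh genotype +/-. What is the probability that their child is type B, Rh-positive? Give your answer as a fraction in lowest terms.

3/8

ABO cross AO × BB → offspring phenotypes: 1/2 B, 1/2 AB.
Rh cross +/- × +/- → 3/4 Rh+, 1/4 Rh-.
Independent loci: P(type B, Rh-positive) = 1/2 × 3/4 = 3/8.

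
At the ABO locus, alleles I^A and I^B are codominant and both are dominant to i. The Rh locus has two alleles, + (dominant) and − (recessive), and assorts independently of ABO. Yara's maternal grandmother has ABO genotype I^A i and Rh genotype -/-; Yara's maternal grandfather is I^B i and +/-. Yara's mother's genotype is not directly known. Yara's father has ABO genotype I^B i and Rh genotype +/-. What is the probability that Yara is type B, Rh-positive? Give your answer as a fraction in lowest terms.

Yara's mother's ABO genotype from I^A i × I^B i: 1/4 I^A I^B, 1/4 I^A i, 1/4 I^B i, 1/4 i i.
Crossing each possibility with the father I^B i and summing P(type B): 1/4·1/2 + 1/4·1/4 + 1/4·3/4 + 1/4·1/2 = 1/2.
Similarly for Rh via the mother's Rh distribution: P(Rh+) = 5/8.
Independent loci: 1/2 × 5/8 = 5/16.

5/16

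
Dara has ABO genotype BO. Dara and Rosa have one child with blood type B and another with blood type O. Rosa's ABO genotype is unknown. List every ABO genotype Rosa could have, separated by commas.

For each candidate genotype of Rosa, check whether crossing it with BO can produce every observed child phenotype.
  AA → possible child types {A, AB} ✗
  AB → possible child types {A, B, AB} ✗
  AO → possible child types {O, A, B, AB} ✓
  BB → possible child types {B} ✗
  BO → possible child types {O, B} ✓
  OO → possible child types {O, B} ✓

AO, BO, OO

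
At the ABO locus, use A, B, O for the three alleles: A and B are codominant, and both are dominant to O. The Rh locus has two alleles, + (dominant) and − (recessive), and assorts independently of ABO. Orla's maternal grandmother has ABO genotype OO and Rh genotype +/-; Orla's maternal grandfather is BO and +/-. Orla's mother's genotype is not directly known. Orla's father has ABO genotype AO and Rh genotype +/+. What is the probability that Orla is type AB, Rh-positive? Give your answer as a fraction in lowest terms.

1/8

Orla's mother's ABO genotype from OO × BO: 1/2 BO, 1/2 OO.
Crossing each possibility with the father AO and summing P(type AB): 1/2·1/4 + 1/2·0 = 1/8.
Similarly for Rh via the mother's Rh distribution: P(Rh+) = 1.
Independent loci: 1/8 × 1 = 1/8.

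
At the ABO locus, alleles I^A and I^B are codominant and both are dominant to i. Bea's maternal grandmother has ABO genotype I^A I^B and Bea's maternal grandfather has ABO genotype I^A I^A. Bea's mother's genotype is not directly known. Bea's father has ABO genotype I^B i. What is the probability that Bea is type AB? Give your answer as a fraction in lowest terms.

Bea's mother's ABO genotype from I^A I^B × I^A I^A: 1/2 I^A I^A, 1/2 I^A I^B.
Crossing each possibility with the father I^B i and summing P(type AB): 1/2·1/2 + 1/2·1/4 = 3/8.

3/8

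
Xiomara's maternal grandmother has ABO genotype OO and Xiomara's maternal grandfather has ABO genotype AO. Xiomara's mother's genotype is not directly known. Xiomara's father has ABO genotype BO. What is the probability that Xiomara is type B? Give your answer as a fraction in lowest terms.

3/8

Xiomara's mother's ABO genotype from OO × AO: 1/2 AO, 1/2 OO.
Crossing each possibility with the father BO and summing P(type B): 1/2·1/4 + 1/2·1/2 = 3/8.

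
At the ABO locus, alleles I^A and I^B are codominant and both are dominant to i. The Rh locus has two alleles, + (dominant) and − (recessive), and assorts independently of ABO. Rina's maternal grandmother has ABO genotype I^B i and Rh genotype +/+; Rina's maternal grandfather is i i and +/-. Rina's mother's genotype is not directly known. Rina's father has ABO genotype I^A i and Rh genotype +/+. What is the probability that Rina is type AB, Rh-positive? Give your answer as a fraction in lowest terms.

Rina's mother's ABO genotype from I^B i × i i: 1/2 I^B i, 1/2 i i.
Crossing each possibility with the father I^A i and summing P(type AB): 1/2·1/4 + 1/2·0 = 1/8.
Similarly for Rh via the mother's Rh distribution: P(Rh+) = 1.
Independent loci: 1/8 × 1 = 1/8.

1/8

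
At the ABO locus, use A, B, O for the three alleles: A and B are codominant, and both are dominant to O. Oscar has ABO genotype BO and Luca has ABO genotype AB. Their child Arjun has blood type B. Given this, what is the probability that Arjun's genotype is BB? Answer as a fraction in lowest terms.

Cross BO × AB → 1/4 AB, 1/4 AO, 1/4 BB, 1/4 BO.
Type-B genotypes among offspring: BB (1/4), BO (1/4); total 1/2.
P(BB | type B) = (1/4) / (1/2) = 1/2.

1/2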